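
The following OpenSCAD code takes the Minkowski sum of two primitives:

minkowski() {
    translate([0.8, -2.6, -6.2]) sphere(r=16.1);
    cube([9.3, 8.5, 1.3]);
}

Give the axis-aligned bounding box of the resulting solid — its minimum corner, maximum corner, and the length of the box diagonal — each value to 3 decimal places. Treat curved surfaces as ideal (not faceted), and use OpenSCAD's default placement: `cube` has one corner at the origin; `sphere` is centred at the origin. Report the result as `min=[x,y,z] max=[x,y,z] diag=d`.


min=[-15.300,-18.700,-22.300] max=[26.200,22.000,11.200] diag=67.089

A = translate([0.8, -2.6, -6.2]) sphere(r=16.1) → bbox [-15.3,-18.7,-22.3] .. [16.9,13.5,9.9]
B = cube([9.3, 8.5, 1.3]) → bbox [0,0,0] .. [9.3,8.5,1.3]
lo = A.lo+B.lo = [-15.3+0, -18.7+0, -22.3+0] = [-15.300,-18.700,-22.300]
hi = A.hi+B.hi = [16.9+9.3, 13.5+8.5, 9.9+1.3] = [26.200,22.000,11.200]
diag = √(41.5²+40.7²+33.5²) = √4500.99 = 67.089


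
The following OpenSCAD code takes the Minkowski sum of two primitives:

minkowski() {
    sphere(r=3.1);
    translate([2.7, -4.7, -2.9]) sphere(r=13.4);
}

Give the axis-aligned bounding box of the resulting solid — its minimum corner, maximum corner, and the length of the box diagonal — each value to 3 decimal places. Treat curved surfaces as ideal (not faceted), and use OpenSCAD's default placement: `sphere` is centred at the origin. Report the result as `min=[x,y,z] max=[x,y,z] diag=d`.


min=[-13.800,-21.200,-19.400] max=[19.200,11.800,13.600] diag=57.158

A = translate([2.7, -4.7, -2.9]) sphere(r=13.4) → bbox [-10.7,-18.1,-16.3] .. [16.1,8.7,10.5]
B = sphere(r=3.1) → bbox [-3.1,-3.1,-3.1] .. [3.1,3.1,3.1]
lo = A.lo+B.lo = [-10.7-3.1, -18.1-3.1, -16.3-3.1] = [-13.800,-21.200,-19.400]
hi = A.hi+B.hi = [16.1+3.1, 8.7+3.1, 10.5+3.1] = [19.200,11.800,13.600]
diag = √(33²+33²+33²) = √3267 = 57.158


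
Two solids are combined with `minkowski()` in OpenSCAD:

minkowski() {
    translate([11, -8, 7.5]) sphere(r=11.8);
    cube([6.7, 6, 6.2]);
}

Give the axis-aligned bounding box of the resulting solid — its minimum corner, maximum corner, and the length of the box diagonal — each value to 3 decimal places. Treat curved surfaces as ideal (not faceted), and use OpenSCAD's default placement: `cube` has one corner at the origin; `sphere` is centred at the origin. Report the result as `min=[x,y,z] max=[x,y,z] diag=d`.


min=[-0.800,-19.800,-4.300] max=[29.500,9.800,25.500] diag=51.791

A = translate([11, -8, 7.5]) sphere(r=11.8) → bbox [-0.8,-19.8,-4.3] .. [22.8,3.8,19.3]
B = cube([6.7, 6, 6.2]) → bbox [0,0,0] .. [6.7,6,6.2]
lo = A.lo+B.lo = [-0.8+0, -19.8+0, -4.3+0] = [-0.800,-19.800,-4.300]
hi = A.hi+B.hi = [22.8+6.7, 3.8+6, 19.3+6.2] = [29.500,9.800,25.500]
diag = √(30.3²+29.6²+29.8²) = √2682.29 = 51.791


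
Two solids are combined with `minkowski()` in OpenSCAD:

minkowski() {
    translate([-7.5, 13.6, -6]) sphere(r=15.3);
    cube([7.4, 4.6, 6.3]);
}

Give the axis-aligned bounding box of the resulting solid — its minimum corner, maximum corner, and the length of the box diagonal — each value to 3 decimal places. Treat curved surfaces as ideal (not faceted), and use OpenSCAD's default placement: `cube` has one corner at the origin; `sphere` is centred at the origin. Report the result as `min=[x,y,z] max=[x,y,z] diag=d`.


A = translate([-7.5, 13.6, -6]) sphere(r=15.3) → bbox [-22.8,-1.7,-21.3] .. [7.8,28.9,9.3]
B = cube([7.4, 4.6, 6.3]) → bbox [0,0,0] .. [7.4,4.6,6.3]
lo = A.lo+B.lo = [-22.8+0, -1.7+0, -21.3+0] = [-22.800,-1.700,-21.300]
hi = A.hi+B.hi = [7.8+7.4, 28.9+4.6, 9.3+6.3] = [15.200,33.500,15.600]
diag = √(38²+35.2²+36.9²) = √4044.65 = 63.598

min=[-22.800,-1.700,-21.300] max=[15.200,33.500,15.600] diag=63.598


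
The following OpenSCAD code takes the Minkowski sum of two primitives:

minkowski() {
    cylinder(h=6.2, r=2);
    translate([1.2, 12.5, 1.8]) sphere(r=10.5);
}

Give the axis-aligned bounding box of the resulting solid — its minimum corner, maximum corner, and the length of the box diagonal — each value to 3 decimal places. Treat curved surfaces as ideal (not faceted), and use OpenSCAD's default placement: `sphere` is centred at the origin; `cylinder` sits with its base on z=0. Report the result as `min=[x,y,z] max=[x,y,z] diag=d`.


A = translate([1.2, 12.5, 1.8]) sphere(r=10.5) → bbox [-9.3,2,-8.7] .. [11.7,23,12.3]
B = cylinder(h=6.2, r=2) → bbox [-2,-2,0] .. [2,2,6.2]
lo = A.lo+B.lo = [-9.3-2, 2-2, -8.7+0] = [-11.300,0.000,-8.700]
hi = A.hi+B.hi = [11.7+2, 23+2, 12.3+6.2] = [13.700,25.000,18.500]
diag = √(25²+25²+27.2²) = √1989.84 = 44.608

min=[-11.300,0.000,-8.700] max=[13.700,25.000,18.500] diag=44.608


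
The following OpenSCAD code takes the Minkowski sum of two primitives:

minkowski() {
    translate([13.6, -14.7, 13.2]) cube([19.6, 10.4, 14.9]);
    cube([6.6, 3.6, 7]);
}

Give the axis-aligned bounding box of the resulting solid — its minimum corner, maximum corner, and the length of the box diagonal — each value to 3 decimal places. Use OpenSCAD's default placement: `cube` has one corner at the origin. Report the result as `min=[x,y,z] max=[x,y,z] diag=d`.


A = translate([13.6, -14.7, 13.2]) cube([19.6, 10.4, 14.9]) → bbox [13.6,-14.7,13.2] .. [33.2,-4.3,28.1]
B = cube([6.6, 3.6, 7]) → bbox [0,0,0] .. [6.6,3.6,7]
lo = A.lo+B.lo = [13.6+0, -14.7+0, 13.2+0] = [13.600,-14.700,13.200]
hi = A.hi+B.hi = [33.2+6.6, -4.3+3.6, 28.1+7] = [39.800,-0.700,35.100]
diag = √(26.2²+14²+21.9²) = √1362.05 = 36.906

min=[13.600,-14.700,13.200] max=[39.800,-0.700,35.100] diag=36.906


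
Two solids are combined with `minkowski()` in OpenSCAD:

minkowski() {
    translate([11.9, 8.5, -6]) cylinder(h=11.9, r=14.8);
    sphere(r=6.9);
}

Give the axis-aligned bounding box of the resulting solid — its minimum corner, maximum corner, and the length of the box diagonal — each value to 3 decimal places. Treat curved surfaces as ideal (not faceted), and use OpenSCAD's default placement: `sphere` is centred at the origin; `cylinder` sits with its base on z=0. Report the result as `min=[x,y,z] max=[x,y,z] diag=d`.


min=[-9.800,-13.200,-12.900] max=[33.600,30.200,12.800] diag=66.540

A = translate([11.9, 8.5, -6]) cylinder(h=11.9, r=14.8) → bbox [-2.9,-6.3,-6] .. [26.7,23.3,5.9]
B = sphere(r=6.9) → bbox [-6.9,-6.9,-6.9] .. [6.9,6.9,6.9]
lo = A.lo+B.lo = [-2.9-6.9, -6.3-6.9, -6-6.9] = [-9.800,-13.200,-12.900]
hi = A.hi+B.hi = [26.7+6.9, 23.3+6.9, 5.9+6.9] = [33.600,30.200,12.800]
diag = √(43.4²+43.4²+25.7²) = √4427.61 = 66.540


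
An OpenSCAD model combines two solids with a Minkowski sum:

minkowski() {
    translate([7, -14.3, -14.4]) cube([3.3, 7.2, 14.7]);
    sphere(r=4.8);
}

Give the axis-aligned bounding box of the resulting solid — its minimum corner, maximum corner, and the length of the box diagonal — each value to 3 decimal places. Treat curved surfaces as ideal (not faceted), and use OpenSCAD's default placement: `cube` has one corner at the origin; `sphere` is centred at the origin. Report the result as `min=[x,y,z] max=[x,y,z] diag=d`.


min=[2.200,-19.100,-19.200] max=[15.100,-2.300,5.100] diag=32.236

A = translate([7, -14.3, -14.4]) cube([3.3, 7.2, 14.7]) → bbox [7,-14.3,-14.4] .. [10.3,-7.1,0.3]
B = sphere(r=4.8) → bbox [-4.8,-4.8,-4.8] .. [4.8,4.8,4.8]
lo = A.lo+B.lo = [7-4.8, -14.3-4.8, -14.4-4.8] = [2.200,-19.100,-19.200]
hi = A.hi+B.hi = [10.3+4.8, -7.1+4.8, 0.3+4.8] = [15.100,-2.300,5.100]
diag = √(12.9²+16.8²+24.3²) = √1039.14 = 32.236


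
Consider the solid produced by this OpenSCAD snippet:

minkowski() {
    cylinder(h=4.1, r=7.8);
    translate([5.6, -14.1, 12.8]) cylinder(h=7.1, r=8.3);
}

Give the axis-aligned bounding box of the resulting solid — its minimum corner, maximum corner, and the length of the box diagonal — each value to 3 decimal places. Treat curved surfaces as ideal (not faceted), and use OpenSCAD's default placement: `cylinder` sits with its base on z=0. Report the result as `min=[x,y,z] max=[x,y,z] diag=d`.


A = translate([5.6, -14.1, 12.8]) cylinder(h=7.1, r=8.3) → bbox [-2.7,-22.4,12.8] .. [13.9,-5.8,19.9]
B = cylinder(h=4.1, r=7.8) → bbox [-7.8,-7.8,0] .. [7.8,7.8,4.1]
lo = A.lo+B.lo = [-2.7-7.8, -22.4-7.8, 12.8+0] = [-10.500,-30.200,12.800]
hi = A.hi+B.hi = [13.9+7.8, -5.8+7.8, 19.9+4.1] = [21.700,2.000,24.000]
diag = √(32.2²+32.2²+11.2²) = √2199.12 = 46.895

min=[-10.500,-30.200,12.800] max=[21.700,2.000,24.000] diag=46.895


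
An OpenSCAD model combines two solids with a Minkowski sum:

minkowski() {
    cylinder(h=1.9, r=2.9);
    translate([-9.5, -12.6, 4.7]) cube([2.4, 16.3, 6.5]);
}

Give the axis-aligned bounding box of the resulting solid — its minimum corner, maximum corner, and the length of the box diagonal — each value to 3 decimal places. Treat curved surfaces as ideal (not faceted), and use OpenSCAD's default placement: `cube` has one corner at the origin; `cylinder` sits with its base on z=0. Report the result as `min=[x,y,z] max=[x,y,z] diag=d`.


A = translate([-9.5, -12.6, 4.7]) cube([2.4, 16.3, 6.5]) → bbox [-9.5,-12.6,4.7] .. [-7.1,3.7,11.2]
B = cylinder(h=1.9, r=2.9) → bbox [-2.9,-2.9,0] .. [2.9,2.9,1.9]
lo = A.lo+B.lo = [-9.5-2.9, -12.6-2.9, 4.7+0] = [-12.400,-15.500,4.700]
hi = A.hi+B.hi = [-7.1+2.9, 3.7+2.9, 11.2+1.9] = [-4.200,6.600,13.100]
diag = √(8.2²+22.1²+8.4²) = √626.21 = 25.024

min=[-12.400,-15.500,4.700] max=[-4.200,6.600,13.100] diag=25.024


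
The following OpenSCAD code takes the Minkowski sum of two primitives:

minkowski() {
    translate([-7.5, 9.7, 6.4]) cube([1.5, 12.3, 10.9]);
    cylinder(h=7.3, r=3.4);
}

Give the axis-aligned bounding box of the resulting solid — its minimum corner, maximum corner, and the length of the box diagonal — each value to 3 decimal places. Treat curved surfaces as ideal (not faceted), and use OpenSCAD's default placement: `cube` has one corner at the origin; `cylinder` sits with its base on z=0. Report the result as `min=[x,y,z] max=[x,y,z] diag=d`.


min=[-10.900,6.300,6.400] max=[-2.600,25.400,24.600] diag=27.658

A = translate([-7.5, 9.7, 6.4]) cube([1.5, 12.3, 10.9]) → bbox [-7.5,9.7,6.4] .. [-6,22,17.3]
B = cylinder(h=7.3, r=3.4) → bbox [-3.4,-3.4,0] .. [3.4,3.4,7.3]
lo = A.lo+B.lo = [-7.5-3.4, 9.7-3.4, 6.4+0] = [-10.900,6.300,6.400]
hi = A.hi+B.hi = [-6+3.4, 22+3.4, 17.3+7.3] = [-2.600,25.400,24.600]
diag = √(8.3²+19.1²+18.2²) = √764.94 = 27.658


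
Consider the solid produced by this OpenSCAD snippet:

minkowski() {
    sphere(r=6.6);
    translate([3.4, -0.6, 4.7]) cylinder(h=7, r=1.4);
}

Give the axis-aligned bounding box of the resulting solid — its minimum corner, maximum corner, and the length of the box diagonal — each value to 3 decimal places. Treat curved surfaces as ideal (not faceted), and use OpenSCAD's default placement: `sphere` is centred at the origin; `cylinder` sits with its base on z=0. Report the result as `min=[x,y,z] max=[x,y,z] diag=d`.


A = translate([3.4, -0.6, 4.7]) cylinder(h=7, r=1.4) → bbox [2,-2,4.7] .. [4.8,0.8,11.7]
B = sphere(r=6.6) → bbox [-6.6,-6.6,-6.6] .. [6.6,6.6,6.6]
lo = A.lo+B.lo = [2-6.6, -2-6.6, 4.7-6.6] = [-4.600,-8.600,-1.900]
hi = A.hi+B.hi = [4.8+6.6, 0.8+6.6, 11.7+6.6] = [11.400,7.400,18.300]
diag = √(16²+16²+20.2²) = √920.04 = 30.332

min=[-4.600,-8.600,-1.900] max=[11.400,7.400,18.300] diag=30.332


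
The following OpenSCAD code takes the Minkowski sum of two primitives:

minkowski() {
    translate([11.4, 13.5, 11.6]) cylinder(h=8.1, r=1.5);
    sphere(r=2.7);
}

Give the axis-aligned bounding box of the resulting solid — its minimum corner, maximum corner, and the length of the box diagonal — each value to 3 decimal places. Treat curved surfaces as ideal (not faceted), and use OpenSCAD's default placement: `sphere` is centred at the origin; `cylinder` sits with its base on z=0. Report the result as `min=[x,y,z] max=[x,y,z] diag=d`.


A = translate([11.4, 13.5, 11.6]) cylinder(h=8.1, r=1.5) → bbox [9.9,12,11.6] .. [12.9,15,19.7]
B = sphere(r=2.7) → bbox [-2.7,-2.7,-2.7] .. [2.7,2.7,2.7]
lo = A.lo+B.lo = [9.9-2.7, 12-2.7, 11.6-2.7] = [7.200,9.300,8.900]
hi = A.hi+B.hi = [12.9+2.7, 15+2.7, 19.7+2.7] = [15.600,17.700,22.400]
diag = √(8.4²+8.4²+13.5²) = √323.37 = 17.982

min=[7.200,9.300,8.900] max=[15.600,17.700,22.400] diag=17.982


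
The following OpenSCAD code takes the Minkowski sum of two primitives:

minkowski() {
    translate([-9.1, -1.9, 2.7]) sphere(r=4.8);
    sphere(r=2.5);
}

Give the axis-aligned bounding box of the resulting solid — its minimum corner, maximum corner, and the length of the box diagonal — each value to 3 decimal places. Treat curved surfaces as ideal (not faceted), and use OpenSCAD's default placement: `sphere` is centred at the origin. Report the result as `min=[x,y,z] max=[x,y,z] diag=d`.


A = translate([-9.1, -1.9, 2.7]) sphere(r=4.8) → bbox [-13.9,-6.7,-2.1] .. [-4.3,2.9,7.5]
B = sphere(r=2.5) → bbox [-2.5,-2.5,-2.5] .. [2.5,2.5,2.5]
lo = A.lo+B.lo = [-13.9-2.5, -6.7-2.5, -2.1-2.5] = [-16.400,-9.200,-4.600]
hi = A.hi+B.hi = [-4.3+2.5, 2.9+2.5, 7.5+2.5] = [-1.800,5.400,10.000]
diag = √(14.6²+14.6²+14.6²) = √639.48 = 25.288

min=[-16.400,-9.200,-4.600] max=[-1.800,5.400,10.000] diag=25.288


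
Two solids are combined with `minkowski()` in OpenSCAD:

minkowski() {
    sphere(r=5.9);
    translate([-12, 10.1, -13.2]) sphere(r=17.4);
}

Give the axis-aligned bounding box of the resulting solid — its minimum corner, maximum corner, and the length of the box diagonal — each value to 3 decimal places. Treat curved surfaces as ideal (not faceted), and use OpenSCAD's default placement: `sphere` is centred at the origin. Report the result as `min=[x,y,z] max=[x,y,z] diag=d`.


min=[-35.300,-13.200,-36.500] max=[11.300,33.400,10.100] diag=80.714

A = translate([-12, 10.1, -13.2]) sphere(r=17.4) → bbox [-29.4,-7.3,-30.6] .. [5.4,27.5,4.2]
B = sphere(r=5.9) → bbox [-5.9,-5.9,-5.9] .. [5.9,5.9,5.9]
lo = A.lo+B.lo = [-29.4-5.9, -7.3-5.9, -30.6-5.9] = [-35.300,-13.200,-36.500]
hi = A.hi+B.hi = [5.4+5.9, 27.5+5.9, 4.2+5.9] = [11.300,33.400,10.100]
diag = √(46.6²+46.6²+46.6²) = √6514.68 = 80.714


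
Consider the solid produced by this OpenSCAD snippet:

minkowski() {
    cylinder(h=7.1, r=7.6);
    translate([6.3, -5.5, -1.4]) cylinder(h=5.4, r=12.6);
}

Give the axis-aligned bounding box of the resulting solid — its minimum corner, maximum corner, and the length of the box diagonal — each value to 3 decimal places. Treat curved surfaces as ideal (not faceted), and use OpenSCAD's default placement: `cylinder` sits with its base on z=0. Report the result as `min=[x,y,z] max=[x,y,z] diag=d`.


min=[-13.900,-25.700,-1.400] max=[26.500,14.700,11.100] diag=58.486

A = translate([6.3, -5.5, -1.4]) cylinder(h=5.4, r=12.6) → bbox [-6.3,-18.1,-1.4] .. [18.9,7.1,4]
B = cylinder(h=7.1, r=7.6) → bbox [-7.6,-7.6,0] .. [7.6,7.6,7.1]
lo = A.lo+B.lo = [-6.3-7.6, -18.1-7.6, -1.4+0] = [-13.900,-25.700,-1.400]
hi = A.hi+B.hi = [18.9+7.6, 7.1+7.6, 4+7.1] = [26.500,14.700,11.100]
diag = √(40.4²+40.4²+12.5²) = √3420.57 = 58.486


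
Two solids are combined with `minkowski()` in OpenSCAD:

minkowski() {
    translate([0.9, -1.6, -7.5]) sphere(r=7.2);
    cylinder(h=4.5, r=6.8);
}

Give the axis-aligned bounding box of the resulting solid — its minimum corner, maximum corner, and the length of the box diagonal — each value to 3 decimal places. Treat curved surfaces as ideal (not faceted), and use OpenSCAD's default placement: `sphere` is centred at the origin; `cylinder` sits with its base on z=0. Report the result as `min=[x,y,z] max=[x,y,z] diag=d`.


min=[-13.100,-15.600,-14.700] max=[14.900,12.400,4.200] diag=43.877

A = translate([0.9, -1.6, -7.5]) sphere(r=7.2) → bbox [-6.3,-8.8,-14.7] .. [8.1,5.6,-0.3]
B = cylinder(h=4.5, r=6.8) → bbox [-6.8,-6.8,0] .. [6.8,6.8,4.5]
lo = A.lo+B.lo = [-6.3-6.8, -8.8-6.8, -14.7+0] = [-13.100,-15.600,-14.700]
hi = A.hi+B.hi = [8.1+6.8, 5.6+6.8, -0.3+4.5] = [14.900,12.400,4.200]
diag = √(28²+28²+18.9²) = √1925.21 = 43.877


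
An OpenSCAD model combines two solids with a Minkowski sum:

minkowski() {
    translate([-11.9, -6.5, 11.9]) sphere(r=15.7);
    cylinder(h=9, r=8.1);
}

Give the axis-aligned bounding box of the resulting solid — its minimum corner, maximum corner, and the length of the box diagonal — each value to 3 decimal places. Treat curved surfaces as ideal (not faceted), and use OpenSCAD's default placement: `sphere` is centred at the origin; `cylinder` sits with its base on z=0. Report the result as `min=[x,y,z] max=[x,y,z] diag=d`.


A = translate([-11.9, -6.5, 11.9]) sphere(r=15.7) → bbox [-27.6,-22.2,-3.8] .. [3.8,9.2,27.6]
B = cylinder(h=9, r=8.1) → bbox [-8.1,-8.1,0] .. [8.1,8.1,9]
lo = A.lo+B.lo = [-27.6-8.1, -22.2-8.1, -3.8+0] = [-35.700,-30.300,-3.800]
hi = A.hi+B.hi = [3.8+8.1, 9.2+8.1, 27.6+9] = [11.900,17.300,36.600]
diag = √(47.6²+47.6²+40.4²) = √6163.68 = 78.509

min=[-35.700,-30.300,-3.800] max=[11.900,17.300,36.600] diag=78.509


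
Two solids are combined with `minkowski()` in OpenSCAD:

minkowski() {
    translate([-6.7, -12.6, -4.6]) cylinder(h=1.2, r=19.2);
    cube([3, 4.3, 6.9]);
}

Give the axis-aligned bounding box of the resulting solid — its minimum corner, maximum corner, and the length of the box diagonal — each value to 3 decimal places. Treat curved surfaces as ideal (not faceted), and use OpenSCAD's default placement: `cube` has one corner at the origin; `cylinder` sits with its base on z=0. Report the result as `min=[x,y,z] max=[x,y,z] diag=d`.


A = translate([-6.7, -12.6, -4.6]) cylinder(h=1.2, r=19.2) → bbox [-25.9,-31.8,-4.6] .. [12.5,6.6,-3.4]
B = cube([3, 4.3, 6.9]) → bbox [0,0,0] .. [3,4.3,6.9]
lo = A.lo+B.lo = [-25.9+0, -31.8+0, -4.6+0] = [-25.900,-31.800,-4.600]
hi = A.hi+B.hi = [12.5+3, 6.6+4.3, -3.4+6.9] = [15.500,10.900,3.500]
diag = √(41.4²+42.7²+8.1²) = √3602.86 = 60.024

min=[-25.900,-31.800,-4.600] max=[15.500,10.900,3.500] diag=60.024


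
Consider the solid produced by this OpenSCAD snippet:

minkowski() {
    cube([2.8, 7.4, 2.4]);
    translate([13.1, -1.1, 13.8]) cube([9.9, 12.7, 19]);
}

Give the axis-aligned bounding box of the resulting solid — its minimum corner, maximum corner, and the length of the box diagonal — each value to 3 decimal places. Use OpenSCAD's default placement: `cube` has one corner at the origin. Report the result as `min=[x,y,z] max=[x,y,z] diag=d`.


min=[13.100,-1.100,13.800] max=[25.800,19.000,35.200] diag=31.988

A = translate([13.1, -1.1, 13.8]) cube([9.9, 12.7, 19]) → bbox [13.1,-1.1,13.8] .. [23,11.6,32.8]
B = cube([2.8, 7.4, 2.4]) → bbox [0,0,0] .. [2.8,7.4,2.4]
lo = A.lo+B.lo = [13.1+0, -1.1+0, 13.8+0] = [13.100,-1.100,13.800]
hi = A.hi+B.hi = [23+2.8, 11.6+7.4, 32.8+2.4] = [25.800,19.000,35.200]
diag = √(12.7²+20.1²+21.4²) = √1023.26 = 31.988


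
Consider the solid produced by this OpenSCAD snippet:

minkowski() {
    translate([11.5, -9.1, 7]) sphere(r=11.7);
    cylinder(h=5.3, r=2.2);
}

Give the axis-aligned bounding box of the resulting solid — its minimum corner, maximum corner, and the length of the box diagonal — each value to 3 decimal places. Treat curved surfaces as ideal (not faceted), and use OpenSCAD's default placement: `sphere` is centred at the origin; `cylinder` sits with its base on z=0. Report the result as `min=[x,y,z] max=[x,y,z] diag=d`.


min=[-2.400,-23.000,-4.700] max=[25.400,4.800,24.000] diag=48.676

A = translate([11.5, -9.1, 7]) sphere(r=11.7) → bbox [-0.2,-20.8,-4.7] .. [23.2,2.6,18.7]
B = cylinder(h=5.3, r=2.2) → bbox [-2.2,-2.2,0] .. [2.2,2.2,5.3]
lo = A.lo+B.lo = [-0.2-2.2, -20.8-2.2, -4.7+0] = [-2.400,-23.000,-4.700]
hi = A.hi+B.hi = [23.2+2.2, 2.6+2.2, 18.7+5.3] = [25.400,4.800,24.000]
diag = √(27.8²+27.8²+28.7²) = √2369.37 = 48.676


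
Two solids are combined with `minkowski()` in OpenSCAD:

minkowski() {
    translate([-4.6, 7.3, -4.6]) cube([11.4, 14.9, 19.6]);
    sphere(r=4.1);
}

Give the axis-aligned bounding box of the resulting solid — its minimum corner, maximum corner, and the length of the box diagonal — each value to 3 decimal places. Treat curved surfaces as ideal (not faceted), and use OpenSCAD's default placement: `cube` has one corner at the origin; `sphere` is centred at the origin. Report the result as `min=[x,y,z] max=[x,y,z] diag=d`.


min=[-8.700,3.200,-8.700] max=[10.900,26.300,19.100] diag=41.117

A = translate([-4.6, 7.3, -4.6]) cube([11.4, 14.9, 19.6]) → bbox [-4.6,7.3,-4.6] .. [6.8,22.2,15]
B = sphere(r=4.1) → bbox [-4.1,-4.1,-4.1] .. [4.1,4.1,4.1]
lo = A.lo+B.lo = [-4.6-4.1, 7.3-4.1, -4.6-4.1] = [-8.700,3.200,-8.700]
hi = A.hi+B.hi = [6.8+4.1, 22.2+4.1, 15+4.1] = [10.900,26.300,19.100]
diag = √(19.6²+23.1²+27.8²) = √1690.61 = 41.117


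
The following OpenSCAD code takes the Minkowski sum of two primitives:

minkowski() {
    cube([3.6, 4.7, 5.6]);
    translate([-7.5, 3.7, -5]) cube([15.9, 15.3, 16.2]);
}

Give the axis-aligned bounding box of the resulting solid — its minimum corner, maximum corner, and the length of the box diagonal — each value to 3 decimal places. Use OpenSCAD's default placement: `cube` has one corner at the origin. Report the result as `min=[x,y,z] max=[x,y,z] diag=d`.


min=[-7.500,3.700,-5.000] max=[12.000,23.700,16.800] diag=35.433

A = translate([-7.5, 3.7, -5]) cube([15.9, 15.3, 16.2]) → bbox [-7.5,3.7,-5] .. [8.4,19,11.2]
B = cube([3.6, 4.7, 5.6]) → bbox [0,0,0] .. [3.6,4.7,5.6]
lo = A.lo+B.lo = [-7.5+0, 3.7+0, -5+0] = [-7.500,3.700,-5.000]
hi = A.hi+B.hi = [8.4+3.6, 19+4.7, 11.2+5.6] = [12.000,23.700,16.800]
diag = √(19.5²+20²+21.8²) = √1255.49 = 35.433


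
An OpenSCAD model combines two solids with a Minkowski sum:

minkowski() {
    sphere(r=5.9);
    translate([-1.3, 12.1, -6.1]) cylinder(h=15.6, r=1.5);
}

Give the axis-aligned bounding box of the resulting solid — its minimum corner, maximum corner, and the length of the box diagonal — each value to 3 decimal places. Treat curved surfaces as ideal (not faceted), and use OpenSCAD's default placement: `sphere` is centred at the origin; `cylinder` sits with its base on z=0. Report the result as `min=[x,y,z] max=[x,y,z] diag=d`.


A = translate([-1.3, 12.1, -6.1]) cylinder(h=15.6, r=1.5) → bbox [-2.8,10.6,-6.1] .. [0.2,13.6,9.5]
B = sphere(r=5.9) → bbox [-5.9,-5.9,-5.9] .. [5.9,5.9,5.9]
lo = A.lo+B.lo = [-2.8-5.9, 10.6-5.9, -6.1-5.9] = [-8.700,4.700,-12.000]
hi = A.hi+B.hi = [0.2+5.9, 13.6+5.9, 9.5+5.9] = [6.100,19.500,15.400]
diag = √(14.8²+14.8²+27.4²) = √1188.84 = 34.480

min=[-8.700,4.700,-12.000] max=[6.100,19.500,15.400] diag=34.480


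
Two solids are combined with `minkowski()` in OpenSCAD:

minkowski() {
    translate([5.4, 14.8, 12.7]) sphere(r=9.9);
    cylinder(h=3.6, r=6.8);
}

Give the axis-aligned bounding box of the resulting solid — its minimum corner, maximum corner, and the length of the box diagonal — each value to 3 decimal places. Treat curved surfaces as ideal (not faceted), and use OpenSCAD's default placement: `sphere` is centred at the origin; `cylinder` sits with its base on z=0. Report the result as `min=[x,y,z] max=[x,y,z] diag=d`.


A = translate([5.4, 14.8, 12.7]) sphere(r=9.9) → bbox [-4.5,4.9,2.8] .. [15.3,24.7,22.6]
B = cylinder(h=3.6, r=6.8) → bbox [-6.8,-6.8,0] .. [6.8,6.8,3.6]
lo = A.lo+B.lo = [-4.5-6.8, 4.9-6.8, 2.8+0] = [-11.300,-1.900,2.800]
hi = A.hi+B.hi = [15.3+6.8, 24.7+6.8, 22.6+3.6] = [22.100,31.500,26.200]
diag = √(33.4²+33.4²+23.4²) = √2778.68 = 52.713

min=[-11.300,-1.900,2.800] max=[22.100,31.500,26.200] diag=52.713


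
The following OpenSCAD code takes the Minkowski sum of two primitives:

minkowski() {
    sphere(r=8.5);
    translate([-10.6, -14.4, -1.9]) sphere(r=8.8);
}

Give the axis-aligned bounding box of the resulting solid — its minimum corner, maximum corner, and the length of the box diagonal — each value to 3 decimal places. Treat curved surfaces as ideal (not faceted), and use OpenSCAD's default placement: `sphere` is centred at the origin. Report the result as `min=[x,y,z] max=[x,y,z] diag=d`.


A = translate([-10.6, -14.4, -1.9]) sphere(r=8.8) → bbox [-19.4,-23.2,-10.7] .. [-1.8,-5.6,6.9]
B = sphere(r=8.5) → bbox [-8.5,-8.5,-8.5] .. [8.5,8.5,8.5]
lo = A.lo+B.lo = [-19.4-8.5, -23.2-8.5, -10.7-8.5] = [-27.900,-31.700,-19.200]
hi = A.hi+B.hi = [-1.8+8.5, -5.6+8.5, 6.9+8.5] = [6.700,2.900,15.400]
diag = √(34.6²+34.6²+34.6²) = √3591.48 = 59.929

min=[-27.900,-31.700,-19.200] max=[6.700,2.900,15.400] diag=59.929


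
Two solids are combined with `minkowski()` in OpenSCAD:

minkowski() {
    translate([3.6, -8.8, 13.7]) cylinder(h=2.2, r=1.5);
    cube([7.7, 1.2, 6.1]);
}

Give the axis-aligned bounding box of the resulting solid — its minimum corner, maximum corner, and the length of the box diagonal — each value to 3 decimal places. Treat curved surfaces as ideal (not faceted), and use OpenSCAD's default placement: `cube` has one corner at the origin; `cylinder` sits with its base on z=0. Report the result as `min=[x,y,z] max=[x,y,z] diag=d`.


A = translate([3.6, -8.8, 13.7]) cylinder(h=2.2, r=1.5) → bbox [2.1,-10.3,13.7] .. [5.1,-7.3,15.9]
B = cube([7.7, 1.2, 6.1]) → bbox [0,0,0] .. [7.7,1.2,6.1]
lo = A.lo+B.lo = [2.1+0, -10.3+0, 13.7+0] = [2.100,-10.300,13.700]
hi = A.hi+B.hi = [5.1+7.7, -7.3+1.2, 15.9+6.1] = [12.800,-6.100,22.000]
diag = √(10.7²+4.2²+8.3²) = √201.02 = 14.178

min=[2.100,-10.300,13.700] max=[12.800,-6.100,22.000] diag=14.178


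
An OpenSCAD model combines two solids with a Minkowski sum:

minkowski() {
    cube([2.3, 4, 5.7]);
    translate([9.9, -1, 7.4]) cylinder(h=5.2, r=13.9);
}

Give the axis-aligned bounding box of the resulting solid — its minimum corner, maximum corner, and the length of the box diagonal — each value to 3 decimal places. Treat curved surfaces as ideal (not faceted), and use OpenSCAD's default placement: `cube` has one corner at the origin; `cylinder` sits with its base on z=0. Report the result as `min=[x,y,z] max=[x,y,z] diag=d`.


A = translate([9.9, -1, 7.4]) cylinder(h=5.2, r=13.9) → bbox [-4,-14.9,7.4] .. [23.8,12.9,12.6]
B = cube([2.3, 4, 5.7]) → bbox [0,0,0] .. [2.3,4,5.7]
lo = A.lo+B.lo = [-4+0, -14.9+0, 7.4+0] = [-4.000,-14.900,7.400]
hi = A.hi+B.hi = [23.8+2.3, 12.9+4, 12.6+5.7] = [26.100,16.900,18.300]
diag = √(30.1²+31.8²+10.9²) = √2036.06 = 45.123

min=[-4.000,-14.900,7.400] max=[26.100,16.900,18.300] diag=45.123


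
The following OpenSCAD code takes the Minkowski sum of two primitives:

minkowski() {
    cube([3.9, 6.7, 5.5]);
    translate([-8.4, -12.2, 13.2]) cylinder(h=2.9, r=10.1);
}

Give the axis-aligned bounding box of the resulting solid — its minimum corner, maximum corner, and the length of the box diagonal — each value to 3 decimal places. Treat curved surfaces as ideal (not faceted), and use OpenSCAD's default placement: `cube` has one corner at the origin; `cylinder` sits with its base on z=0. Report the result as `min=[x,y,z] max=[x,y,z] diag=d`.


A = translate([-8.4, -12.2, 13.2]) cylinder(h=2.9, r=10.1) → bbox [-18.5,-22.3,13.2] .. [1.7,-2.1,16.1]
B = cube([3.9, 6.7, 5.5]) → bbox [0,0,0] .. [3.9,6.7,5.5]
lo = A.lo+B.lo = [-18.5+0, -22.3+0, 13.2+0] = [-18.500,-22.300,13.200]
hi = A.hi+B.hi = [1.7+3.9, -2.1+6.7, 16.1+5.5] = [5.600,4.600,21.600]
diag = √(24.1²+26.9²+8.4²) = √1374.98 = 37.081

min=[-18.500,-22.300,13.200] max=[5.600,4.600,21.600] diag=37.081


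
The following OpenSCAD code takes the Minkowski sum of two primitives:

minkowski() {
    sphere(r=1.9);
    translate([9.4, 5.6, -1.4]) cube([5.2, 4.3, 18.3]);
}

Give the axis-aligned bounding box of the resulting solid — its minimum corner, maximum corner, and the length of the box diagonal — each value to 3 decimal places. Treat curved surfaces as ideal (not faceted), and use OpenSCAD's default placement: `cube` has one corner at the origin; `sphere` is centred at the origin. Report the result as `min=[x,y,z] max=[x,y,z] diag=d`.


min=[7.500,3.700,-3.300] max=[16.500,11.800,18.800] diag=25.200

A = translate([9.4, 5.6, -1.4]) cube([5.2, 4.3, 18.3]) → bbox [9.4,5.6,-1.4] .. [14.6,9.9,16.9]
B = sphere(r=1.9) → bbox [-1.9,-1.9,-1.9] .. [1.9,1.9,1.9]
lo = A.lo+B.lo = [9.4-1.9, 5.6-1.9, -1.4-1.9] = [7.500,3.700,-3.300]
hi = A.hi+B.hi = [14.6+1.9, 9.9+1.9, 16.9+1.9] = [16.500,11.800,18.800]
diag = √(9²+8.1²+22.1²) = √635.02 = 25.200


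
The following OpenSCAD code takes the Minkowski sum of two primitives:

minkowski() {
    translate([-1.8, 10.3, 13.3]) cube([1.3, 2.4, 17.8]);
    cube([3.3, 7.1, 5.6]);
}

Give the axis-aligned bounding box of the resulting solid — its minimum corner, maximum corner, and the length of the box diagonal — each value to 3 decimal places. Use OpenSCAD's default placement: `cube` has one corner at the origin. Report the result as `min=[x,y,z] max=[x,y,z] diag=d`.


A = translate([-1.8, 10.3, 13.3]) cube([1.3, 2.4, 17.8]) → bbox [-1.8,10.3,13.3] .. [-0.5,12.7,31.1]
B = cube([3.3, 7.1, 5.6]) → bbox [0,0,0] .. [3.3,7.1,5.6]
lo = A.lo+B.lo = [-1.8+0, 10.3+0, 13.3+0] = [-1.800,10.300,13.300]
hi = A.hi+B.hi = [-0.5+3.3, 12.7+7.1, 31.1+5.6] = [2.800,19.800,36.700]
diag = √(4.6²+9.5²+23.4²) = √658.97 = 25.670

min=[-1.800,10.300,13.300] max=[2.800,19.800,36.700] diag=25.670


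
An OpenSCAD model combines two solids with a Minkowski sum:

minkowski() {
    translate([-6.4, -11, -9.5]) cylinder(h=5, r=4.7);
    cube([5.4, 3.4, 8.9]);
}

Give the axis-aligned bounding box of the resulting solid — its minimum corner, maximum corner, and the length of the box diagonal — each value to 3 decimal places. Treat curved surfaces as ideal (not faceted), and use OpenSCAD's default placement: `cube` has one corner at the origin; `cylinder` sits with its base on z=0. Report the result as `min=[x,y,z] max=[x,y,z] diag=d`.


min=[-11.100,-15.700,-9.500] max=[3.700,-2.900,4.400] diag=24.002

A = translate([-6.4, -11, -9.5]) cylinder(h=5, r=4.7) → bbox [-11.1,-15.7,-9.5] .. [-1.7,-6.3,-4.5]
B = cube([5.4, 3.4, 8.9]) → bbox [0,0,0] .. [5.4,3.4,8.9]
lo = A.lo+B.lo = [-11.1+0, -15.7+0, -9.5+0] = [-11.100,-15.700,-9.500]
hi = A.hi+B.hi = [-1.7+5.4, -6.3+3.4, -4.5+8.9] = [3.700,-2.900,4.400]
diag = √(14.8²+12.8²+13.9²) = √576.09 = 24.002


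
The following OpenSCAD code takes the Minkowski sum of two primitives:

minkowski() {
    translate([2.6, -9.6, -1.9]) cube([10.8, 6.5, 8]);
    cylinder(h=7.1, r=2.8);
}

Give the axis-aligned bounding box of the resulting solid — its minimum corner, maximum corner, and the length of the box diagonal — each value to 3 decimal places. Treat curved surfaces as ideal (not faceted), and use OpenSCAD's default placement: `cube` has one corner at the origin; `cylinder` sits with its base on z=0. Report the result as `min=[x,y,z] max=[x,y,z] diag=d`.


min=[-0.200,-12.400,-1.900] max=[16.200,-0.300,13.200] diag=25.365

A = translate([2.6, -9.6, -1.9]) cube([10.8, 6.5, 8]) → bbox [2.6,-9.6,-1.9] .. [13.4,-3.1,6.1]
B = cylinder(h=7.1, r=2.8) → bbox [-2.8,-2.8,0] .. [2.8,2.8,7.1]
lo = A.lo+B.lo = [2.6-2.8, -9.6-2.8, -1.9+0] = [-0.200,-12.400,-1.900]
hi = A.hi+B.hi = [13.4+2.8, -3.1+2.8, 6.1+7.1] = [16.200,-0.300,13.200]
diag = √(16.4²+12.1²+15.1²) = √643.38 = 25.365


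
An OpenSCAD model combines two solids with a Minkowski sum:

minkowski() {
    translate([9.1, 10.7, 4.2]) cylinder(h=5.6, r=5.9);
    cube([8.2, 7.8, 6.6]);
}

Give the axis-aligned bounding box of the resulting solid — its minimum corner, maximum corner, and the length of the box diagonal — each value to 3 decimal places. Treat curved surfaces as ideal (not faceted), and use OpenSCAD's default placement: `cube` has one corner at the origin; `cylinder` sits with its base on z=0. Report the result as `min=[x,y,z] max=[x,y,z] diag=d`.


min=[3.200,4.800,4.200] max=[23.200,24.400,16.400] diag=30.545

A = translate([9.1, 10.7, 4.2]) cylinder(h=5.6, r=5.9) → bbox [3.2,4.8,4.2] .. [15,16.6,9.8]
B = cube([8.2, 7.8, 6.6]) → bbox [0,0,0] .. [8.2,7.8,6.6]
lo = A.lo+B.lo = [3.2+0, 4.8+0, 4.2+0] = [3.200,4.800,4.200]
hi = A.hi+B.hi = [15+8.2, 16.6+7.8, 9.8+6.6] = [23.200,24.400,16.400]
diag = √(20²+19.6²+12.2²) = √933 = 30.545


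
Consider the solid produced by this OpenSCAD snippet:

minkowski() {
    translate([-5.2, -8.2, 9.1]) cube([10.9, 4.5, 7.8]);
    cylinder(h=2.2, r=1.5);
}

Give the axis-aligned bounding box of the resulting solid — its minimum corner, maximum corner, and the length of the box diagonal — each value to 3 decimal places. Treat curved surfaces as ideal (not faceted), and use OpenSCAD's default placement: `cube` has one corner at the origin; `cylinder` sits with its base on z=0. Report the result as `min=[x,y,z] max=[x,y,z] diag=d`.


A = translate([-5.2, -8.2, 9.1]) cube([10.9, 4.5, 7.8]) → bbox [-5.2,-8.2,9.1] .. [5.7,-3.7,16.9]
B = cylinder(h=2.2, r=1.5) → bbox [-1.5,-1.5,0] .. [1.5,1.5,2.2]
lo = A.lo+B.lo = [-5.2-1.5, -8.2-1.5, 9.1+0] = [-6.700,-9.700,9.100]
hi = A.hi+B.hi = [5.7+1.5, -3.7+1.5, 16.9+2.2] = [7.200,-2.200,19.100]
diag = √(13.9²+7.5²+10²) = √349.46 = 18.694

min=[-6.700,-9.700,9.100] max=[7.200,-2.200,19.100] diag=18.694


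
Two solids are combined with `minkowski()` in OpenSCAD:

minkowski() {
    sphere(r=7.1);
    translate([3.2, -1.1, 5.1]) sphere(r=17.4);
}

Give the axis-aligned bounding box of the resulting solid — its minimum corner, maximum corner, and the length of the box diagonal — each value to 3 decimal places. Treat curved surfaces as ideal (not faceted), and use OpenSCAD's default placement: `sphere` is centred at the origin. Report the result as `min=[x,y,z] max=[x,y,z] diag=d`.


min=[-21.300,-25.600,-19.400] max=[27.700,23.400,29.600] diag=84.870

A = translate([3.2, -1.1, 5.1]) sphere(r=17.4) → bbox [-14.2,-18.5,-12.3] .. [20.6,16.3,22.5]
B = sphere(r=7.1) → bbox [-7.1,-7.1,-7.1] .. [7.1,7.1,7.1]
lo = A.lo+B.lo = [-14.2-7.1, -18.5-7.1, -12.3-7.1] = [-21.300,-25.600,-19.400]
hi = A.hi+B.hi = [20.6+7.1, 16.3+7.1, 22.5+7.1] = [27.700,23.400,29.600]
diag = √(49²+49²+49²) = √7203 = 84.870


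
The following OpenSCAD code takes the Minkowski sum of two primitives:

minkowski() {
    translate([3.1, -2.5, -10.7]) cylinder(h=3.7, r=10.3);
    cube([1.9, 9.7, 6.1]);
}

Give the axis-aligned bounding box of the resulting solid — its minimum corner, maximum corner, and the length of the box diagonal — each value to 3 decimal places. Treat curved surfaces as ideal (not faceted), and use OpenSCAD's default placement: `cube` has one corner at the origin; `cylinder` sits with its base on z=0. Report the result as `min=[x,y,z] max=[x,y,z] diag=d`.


A = translate([3.1, -2.5, -10.7]) cylinder(h=3.7, r=10.3) → bbox [-7.2,-12.8,-10.7] .. [13.4,7.8,-7]
B = cube([1.9, 9.7, 6.1]) → bbox [0,0,0] .. [1.9,9.7,6.1]
lo = A.lo+B.lo = [-7.2+0, -12.8+0, -10.7+0] = [-7.200,-12.800,-10.700]
hi = A.hi+B.hi = [13.4+1.9, 7.8+9.7, -7+6.1] = [15.300,17.500,-0.900]
diag = √(22.5²+30.3²+9.8²) = √1520.38 = 38.992

min=[-7.200,-12.800,-10.700] max=[15.300,17.500,-0.900] diag=38.992


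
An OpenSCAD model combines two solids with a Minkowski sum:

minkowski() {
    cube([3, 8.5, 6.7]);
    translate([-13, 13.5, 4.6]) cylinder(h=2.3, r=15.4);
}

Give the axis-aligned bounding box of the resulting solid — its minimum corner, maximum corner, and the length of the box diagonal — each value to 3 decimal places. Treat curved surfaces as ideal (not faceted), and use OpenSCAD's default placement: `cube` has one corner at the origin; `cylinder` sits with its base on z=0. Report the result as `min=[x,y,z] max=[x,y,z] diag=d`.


min=[-28.400,-1.900,4.600] max=[5.400,37.400,13.600] diag=52.611

A = translate([-13, 13.5, 4.6]) cylinder(h=2.3, r=15.4) → bbox [-28.4,-1.9,4.6] .. [2.4,28.9,6.9]
B = cube([3, 8.5, 6.7]) → bbox [0,0,0] .. [3,8.5,6.7]
lo = A.lo+B.lo = [-28.4+0, -1.9+0, 4.6+0] = [-28.400,-1.900,4.600]
hi = A.hi+B.hi = [2.4+3, 28.9+8.5, 6.9+6.7] = [5.400,37.400,13.600]
diag = √(33.8²+39.3²+9²) = √2767.93 = 52.611


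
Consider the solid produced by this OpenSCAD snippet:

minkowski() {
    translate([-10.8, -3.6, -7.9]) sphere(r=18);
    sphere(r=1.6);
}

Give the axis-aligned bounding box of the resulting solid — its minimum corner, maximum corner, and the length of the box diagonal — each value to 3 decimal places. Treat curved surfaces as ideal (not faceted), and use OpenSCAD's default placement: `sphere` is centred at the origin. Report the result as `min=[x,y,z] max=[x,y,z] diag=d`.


min=[-30.400,-23.200,-27.500] max=[8.800,16.000,11.700] diag=67.896

A = translate([-10.8, -3.6, -7.9]) sphere(r=18) → bbox [-28.8,-21.6,-25.9] .. [7.2,14.4,10.1]
B = sphere(r=1.6) → bbox [-1.6,-1.6,-1.6] .. [1.6,1.6,1.6]
lo = A.lo+B.lo = [-28.8-1.6, -21.6-1.6, -25.9-1.6] = [-30.400,-23.200,-27.500]
hi = A.hi+B.hi = [7.2+1.6, 14.4+1.6, 10.1+1.6] = [8.800,16.000,11.700]
diag = √(39.2²+39.2²+39.2²) = √4609.92 = 67.896


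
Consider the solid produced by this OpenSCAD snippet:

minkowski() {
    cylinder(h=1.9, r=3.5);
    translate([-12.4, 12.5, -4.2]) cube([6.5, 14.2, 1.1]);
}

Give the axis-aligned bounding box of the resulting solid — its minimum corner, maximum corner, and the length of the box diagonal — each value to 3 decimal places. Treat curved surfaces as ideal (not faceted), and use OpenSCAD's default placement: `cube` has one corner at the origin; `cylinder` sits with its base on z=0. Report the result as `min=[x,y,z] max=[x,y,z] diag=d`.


min=[-15.900,9.000,-4.200] max=[-2.400,30.200,-1.200] diag=25.312

A = translate([-12.4, 12.5, -4.2]) cube([6.5, 14.2, 1.1]) → bbox [-12.4,12.5,-4.2] .. [-5.9,26.7,-3.1]
B = cylinder(h=1.9, r=3.5) → bbox [-3.5,-3.5,0] .. [3.5,3.5,1.9]
lo = A.lo+B.lo = [-12.4-3.5, 12.5-3.5, -4.2+0] = [-15.900,9.000,-4.200]
hi = A.hi+B.hi = [-5.9+3.5, 26.7+3.5, -3.1+1.9] = [-2.400,30.200,-1.200]
diag = √(13.5²+21.2²+3²) = √640.69 = 25.312


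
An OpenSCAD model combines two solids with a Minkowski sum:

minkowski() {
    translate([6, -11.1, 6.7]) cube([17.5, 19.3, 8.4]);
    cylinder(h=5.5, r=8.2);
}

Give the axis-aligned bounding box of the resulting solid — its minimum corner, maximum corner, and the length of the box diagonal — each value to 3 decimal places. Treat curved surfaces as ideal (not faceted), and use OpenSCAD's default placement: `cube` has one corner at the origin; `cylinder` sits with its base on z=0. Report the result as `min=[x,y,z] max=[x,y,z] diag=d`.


A = translate([6, -11.1, 6.7]) cube([17.5, 19.3, 8.4]) → bbox [6,-11.1,6.7] .. [23.5,8.2,15.1]
B = cylinder(h=5.5, r=8.2) → bbox [-8.2,-8.2,0] .. [8.2,8.2,5.5]
lo = A.lo+B.lo = [6-8.2, -11.1-8.2, 6.7+0] = [-2.200,-19.300,6.700]
hi = A.hi+B.hi = [23.5+8.2, 8.2+8.2, 15.1+5.5] = [31.700,16.400,20.600]
diag = √(33.9²+35.7²+13.9²) = √2616.91 = 51.156

min=[-2.200,-19.300,6.700] max=[31.700,16.400,20.600] diag=51.156


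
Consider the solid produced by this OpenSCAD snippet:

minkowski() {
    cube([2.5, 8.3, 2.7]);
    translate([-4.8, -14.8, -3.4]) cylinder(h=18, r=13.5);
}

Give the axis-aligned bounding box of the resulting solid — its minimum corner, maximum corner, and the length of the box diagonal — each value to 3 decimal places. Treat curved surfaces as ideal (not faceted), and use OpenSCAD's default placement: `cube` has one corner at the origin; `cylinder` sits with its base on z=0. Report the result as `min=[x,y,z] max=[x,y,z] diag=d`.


A = translate([-4.8, -14.8, -3.4]) cylinder(h=18, r=13.5) → bbox [-18.3,-28.3,-3.4] .. [8.7,-1.3,14.6]
B = cube([2.5, 8.3, 2.7]) → bbox [0,0,0] .. [2.5,8.3,2.7]
lo = A.lo+B.lo = [-18.3+0, -28.3+0, -3.4+0] = [-18.300,-28.300,-3.400]
hi = A.hi+B.hi = [8.7+2.5, -1.3+8.3, 14.6+2.7] = [11.200,7.000,17.300]
diag = √(29.5²+35.3²+20.7²) = √2544.83 = 50.446

min=[-18.300,-28.300,-3.400] max=[11.200,7.000,17.300] diag=50.446


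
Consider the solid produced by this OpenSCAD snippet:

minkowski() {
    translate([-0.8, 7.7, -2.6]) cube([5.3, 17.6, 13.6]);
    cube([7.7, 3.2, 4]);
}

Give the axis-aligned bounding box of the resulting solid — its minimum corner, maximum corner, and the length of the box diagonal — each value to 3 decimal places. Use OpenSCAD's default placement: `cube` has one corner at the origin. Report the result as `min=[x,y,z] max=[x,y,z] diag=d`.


min=[-0.800,7.700,-2.600] max=[12.200,28.500,15.000] diag=30.189

A = translate([-0.8, 7.7, -2.6]) cube([5.3, 17.6, 13.6]) → bbox [-0.8,7.7,-2.6] .. [4.5,25.3,11]
B = cube([7.7, 3.2, 4]) → bbox [0,0,0] .. [7.7,3.2,4]
lo = A.lo+B.lo = [-0.8+0, 7.7+0, -2.6+0] = [-0.800,7.700,-2.600]
hi = A.hi+B.hi = [4.5+7.7, 25.3+3.2, 11+4] = [12.200,28.500,15.000]
diag = √(13²+20.8²+17.6²) = √911.4 = 30.189
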